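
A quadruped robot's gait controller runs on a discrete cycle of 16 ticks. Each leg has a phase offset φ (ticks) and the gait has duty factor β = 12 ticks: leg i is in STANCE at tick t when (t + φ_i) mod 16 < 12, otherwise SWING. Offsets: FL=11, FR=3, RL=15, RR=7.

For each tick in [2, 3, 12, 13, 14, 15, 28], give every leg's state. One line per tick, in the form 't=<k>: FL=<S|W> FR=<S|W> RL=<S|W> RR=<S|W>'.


t=2: FL=W FR=S RL=S RR=S
t=3: FL=W FR=S RL=S RR=S
t=12: FL=S FR=W RL=S RR=S
t=13: FL=S FR=S RL=W RR=S
t=14: FL=S FR=S RL=W RR=S
t=15: FL=S FR=S RL=W RR=S
t=28: FL=S FR=W RL=S RR=S

t=2: phase=(13,5,1,9) vs β=12 → FL=W FR=S RL=S RR=S
t=3: phase=(14,6,2,10) vs β=12 → FL=W FR=S RL=S RR=S
t=12: phase=(7,15,11,3) vs β=12 → FL=S FR=W RL=S RR=S
t=13: phase=(8,0,12,4) vs β=12 → FL=S FR=S RL=W RR=S
t=14: phase=(9,1,13,5) vs β=12 → FL=S FR=S RL=W RR=S
t=15: phase=(10,2,14,6) vs β=12 → FL=S FR=S RL=W RR=S
t=28: phase=(7,15,11,3) vs β=12 → FL=S FR=W RL=S RR=S


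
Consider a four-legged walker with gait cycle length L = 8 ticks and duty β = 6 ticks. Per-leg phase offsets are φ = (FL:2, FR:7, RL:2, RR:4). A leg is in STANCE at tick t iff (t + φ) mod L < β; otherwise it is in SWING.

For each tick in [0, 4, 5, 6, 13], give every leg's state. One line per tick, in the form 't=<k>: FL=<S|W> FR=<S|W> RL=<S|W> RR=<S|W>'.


t=0: FL=S FR=W RL=S RR=S
t=4: FL=W FR=S RL=W RR=S
t=5: FL=W FR=S RL=W RR=S
t=6: FL=S FR=S RL=S RR=S
t=13: FL=W FR=S RL=W RR=S

t=0: phase=(2,7,2,4) vs β=6 → FL=S FR=W RL=S RR=S
t=4: phase=(6,3,6,0) vs β=6 → FL=W FR=S RL=W RR=S
t=5: phase=(7,4,7,1) vs β=6 → FL=W FR=S RL=W RR=S
t=6: phase=(0,5,0,2) vs β=6 → FL=S FR=S RL=S RR=S
t=13: phase=(7,4,7,1) vs β=6 → FL=W FR=S RL=W RR=S


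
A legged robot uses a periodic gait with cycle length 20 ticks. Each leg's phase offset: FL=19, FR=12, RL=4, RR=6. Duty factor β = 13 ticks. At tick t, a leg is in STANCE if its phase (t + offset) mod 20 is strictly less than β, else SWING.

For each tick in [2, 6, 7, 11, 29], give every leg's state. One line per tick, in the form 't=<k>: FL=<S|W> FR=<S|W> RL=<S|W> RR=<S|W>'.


t=2: FL=S FR=W RL=S RR=S
t=6: FL=S FR=W RL=S RR=S
t=7: FL=S FR=W RL=S RR=W
t=11: FL=S FR=S RL=W RR=W
t=29: FL=S FR=S RL=W RR=W

t=2: phase=(1,14,6,8) vs β=13 → FL=S FR=W RL=S RR=S
t=6: phase=(5,18,10,12) vs β=13 → FL=S FR=W RL=S RR=S
t=7: phase=(6,19,11,13) vs β=13 → FL=S FR=W RL=S RR=W
t=11: phase=(10,3,15,17) vs β=13 → FL=S FR=S RL=W RR=W
t=29: phase=(8,1,13,15) vs β=13 → FL=S FR=S RL=W RR=W


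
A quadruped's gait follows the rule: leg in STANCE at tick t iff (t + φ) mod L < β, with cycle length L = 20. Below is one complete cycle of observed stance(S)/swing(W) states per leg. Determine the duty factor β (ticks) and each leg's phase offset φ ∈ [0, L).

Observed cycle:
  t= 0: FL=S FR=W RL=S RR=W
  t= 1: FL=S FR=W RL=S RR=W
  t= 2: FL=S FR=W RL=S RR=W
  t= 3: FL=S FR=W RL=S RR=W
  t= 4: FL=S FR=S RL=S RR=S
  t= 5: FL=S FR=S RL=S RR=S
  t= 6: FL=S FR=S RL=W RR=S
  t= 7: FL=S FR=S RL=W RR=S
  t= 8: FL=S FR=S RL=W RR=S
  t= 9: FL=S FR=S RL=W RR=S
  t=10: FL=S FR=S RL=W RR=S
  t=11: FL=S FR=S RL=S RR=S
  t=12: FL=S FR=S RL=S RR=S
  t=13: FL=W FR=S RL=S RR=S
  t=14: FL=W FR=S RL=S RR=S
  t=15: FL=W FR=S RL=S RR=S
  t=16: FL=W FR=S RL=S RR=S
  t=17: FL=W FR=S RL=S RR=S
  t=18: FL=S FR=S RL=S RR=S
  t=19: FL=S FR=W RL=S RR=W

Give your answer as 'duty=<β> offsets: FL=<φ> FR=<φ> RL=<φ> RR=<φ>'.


duty β = stance ticks per leg = 15
FL: stance ticks = 15; W→S at t=18 → φ=2
FR: stance ticks = 15; W→S at t=4 → φ=16
RL: stance ticks = 15; W→S at t=11 → φ=9
RR: stance ticks = 15; W→S at t=4 → φ=16

duty=15 offsets: FL=2 FR=16 RL=9 RR=16


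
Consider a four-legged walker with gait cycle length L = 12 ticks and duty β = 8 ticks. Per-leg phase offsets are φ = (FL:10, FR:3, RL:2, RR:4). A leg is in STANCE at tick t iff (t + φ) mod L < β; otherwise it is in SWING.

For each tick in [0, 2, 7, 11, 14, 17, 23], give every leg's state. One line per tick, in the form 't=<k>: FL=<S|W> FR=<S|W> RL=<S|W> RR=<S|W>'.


t=0: FL=W FR=S RL=S RR=S
t=2: FL=S FR=S RL=S RR=S
t=7: FL=S FR=W RL=W RR=W
t=11: FL=W FR=S RL=S RR=S
t=14: FL=S FR=S RL=S RR=S
t=17: FL=S FR=W RL=S RR=W
t=23: FL=W FR=S RL=S RR=S

t=0: phase=(10,3,2,4) vs β=8 → FL=W FR=S RL=S RR=S
t=2: phase=(0,5,4,6) vs β=8 → FL=S FR=S RL=S RR=S
t=7: phase=(5,10,9,11) vs β=8 → FL=S FR=W RL=W RR=W
t=11: phase=(9,2,1,3) vs β=8 → FL=W FR=S RL=S RR=S
t=14: phase=(0,5,4,6) vs β=8 → FL=S FR=S RL=S RR=S
t=17: phase=(3,8,7,9) vs β=8 → FL=S FR=W RL=S RR=W
t=23: phase=(9,2,1,3) vs β=8 → FL=W FR=S RL=S RR=S


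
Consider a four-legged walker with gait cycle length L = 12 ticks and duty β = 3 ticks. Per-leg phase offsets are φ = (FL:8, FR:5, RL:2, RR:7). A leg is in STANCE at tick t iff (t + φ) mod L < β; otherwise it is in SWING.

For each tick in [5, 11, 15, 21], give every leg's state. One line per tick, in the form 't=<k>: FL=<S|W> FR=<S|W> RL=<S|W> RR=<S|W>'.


t=5: phase=(1,10,7,0) vs β=3 → FL=S FR=W RL=W RR=S
t=11: phase=(7,4,1,6) vs β=3 → FL=W FR=W RL=S RR=W
t=15: phase=(11,8,5,10) vs β=3 → FL=W FR=W RL=W RR=W
t=21: phase=(5,2,11,4) vs β=3 → FL=W FR=S RL=W RR=W

t=5: FL=S FR=W RL=W RR=S
t=11: FL=W FR=W RL=S RR=W
t=15: FL=W FR=W RL=W RR=W
t=21: FL=W FR=S RL=W RR=W


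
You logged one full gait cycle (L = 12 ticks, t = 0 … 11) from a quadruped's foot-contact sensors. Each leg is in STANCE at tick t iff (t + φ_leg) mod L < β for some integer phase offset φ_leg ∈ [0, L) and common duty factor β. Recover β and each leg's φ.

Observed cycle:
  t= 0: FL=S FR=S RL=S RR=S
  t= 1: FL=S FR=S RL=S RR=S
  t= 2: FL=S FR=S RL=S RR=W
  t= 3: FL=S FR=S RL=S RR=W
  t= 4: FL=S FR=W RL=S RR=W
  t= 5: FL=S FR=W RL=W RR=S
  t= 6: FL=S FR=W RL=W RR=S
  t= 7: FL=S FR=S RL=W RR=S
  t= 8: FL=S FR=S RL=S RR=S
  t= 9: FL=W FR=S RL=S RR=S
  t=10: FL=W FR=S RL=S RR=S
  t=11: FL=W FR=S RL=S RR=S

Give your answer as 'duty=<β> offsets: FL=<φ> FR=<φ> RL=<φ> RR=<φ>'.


duty=9 offsets: FL=0 FR=5 RL=4 RR=7

duty β = stance ticks per leg = 9
FL: stance ticks = 9; W→S at t=0 → φ=0
FR: stance ticks = 9; W→S at t=7 → φ=5
RL: stance ticks = 9; W→S at t=8 → φ=4
RR: stance ticks = 9; W→S at t=5 → φ=7


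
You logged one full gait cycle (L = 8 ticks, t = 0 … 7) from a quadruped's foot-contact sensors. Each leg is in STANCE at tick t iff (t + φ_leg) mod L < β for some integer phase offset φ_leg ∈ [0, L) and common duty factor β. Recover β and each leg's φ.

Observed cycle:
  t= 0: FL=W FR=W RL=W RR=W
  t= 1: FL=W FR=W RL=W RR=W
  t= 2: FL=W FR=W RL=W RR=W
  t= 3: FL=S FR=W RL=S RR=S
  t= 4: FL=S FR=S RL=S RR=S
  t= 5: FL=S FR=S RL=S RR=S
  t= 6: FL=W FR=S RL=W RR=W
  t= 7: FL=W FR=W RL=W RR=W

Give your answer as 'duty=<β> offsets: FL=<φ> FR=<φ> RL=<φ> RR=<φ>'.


duty=3 offsets: FL=5 FR=4 RL=5 RR=5

duty β = stance ticks per leg = 3
FL: stance ticks = 3; W→S at t=3 → φ=5
FR: stance ticks = 3; W→S at t=4 → φ=4
RL: stance ticks = 3; W→S at t=3 → φ=5
RR: stance ticks = 3; W→S at t=3 → φ=5


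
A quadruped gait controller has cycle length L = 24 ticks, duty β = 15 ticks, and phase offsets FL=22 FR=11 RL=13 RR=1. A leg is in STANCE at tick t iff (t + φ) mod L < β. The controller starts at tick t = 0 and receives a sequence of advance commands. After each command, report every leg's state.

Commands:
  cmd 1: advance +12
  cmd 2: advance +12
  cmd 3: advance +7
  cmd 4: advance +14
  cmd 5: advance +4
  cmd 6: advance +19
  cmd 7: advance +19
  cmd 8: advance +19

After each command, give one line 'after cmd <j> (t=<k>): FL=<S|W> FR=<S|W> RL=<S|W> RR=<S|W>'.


start t=0: FL=W FR=S RL=S RR=S
cmd 1: advance +12 → t=12, phase=(10,23,1,13) → FL=S FR=W RL=S RR=S
cmd 2: advance +12 → t=24, phase=(22,11,13,1) → FL=W FR=S RL=S RR=S
cmd 3: advance +7 → t=31, phase=(5,18,20,8) → FL=S FR=W RL=W RR=S
cmd 4: advance +14 → t=45, phase=(19,8,10,22) → FL=W FR=S RL=S RR=W
cmd 5: advance +4 → t=49, phase=(23,12,14,2) → FL=W FR=S RL=S RR=S
cmd 6: advance +19 → t=68, phase=(18,7,9,21) → FL=W FR=S RL=S RR=W
cmd 7: advance +19 → t=87, phase=(13,2,4,16) → FL=S FR=S RL=S RR=W
cmd 8: advance +19 → t=106, phase=(8,21,23,11) → FL=S FR=W RL=W RR=S

after cmd 1 (t=12): FL=S FR=W RL=S RR=S
after cmd 2 (t=24): FL=W FR=S RL=S RR=S
after cmd 3 (t=31): FL=S FR=W RL=W RR=S
after cmd 4 (t=45): FL=W FR=S RL=S RR=W
after cmd 5 (t=49): FL=W FR=S RL=S RR=S
after cmd 6 (t=68): FL=W FR=S RL=S RR=W
after cmd 7 (t=87): FL=S FR=S RL=S RR=W
after cmd 8 (t=106): FL=S FR=W RL=W RR=S


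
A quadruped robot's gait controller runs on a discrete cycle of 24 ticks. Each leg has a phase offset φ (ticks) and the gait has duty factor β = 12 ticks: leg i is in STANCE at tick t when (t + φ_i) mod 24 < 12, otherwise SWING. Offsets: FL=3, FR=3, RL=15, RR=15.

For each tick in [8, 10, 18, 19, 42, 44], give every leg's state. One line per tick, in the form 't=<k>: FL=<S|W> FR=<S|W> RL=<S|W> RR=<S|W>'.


t=8: phase=(11,11,23,23) vs β=12 → FL=S FR=S RL=W RR=W
t=10: phase=(13,13,1,1) vs β=12 → FL=W FR=W RL=S RR=S
t=18: phase=(21,21,9,9) vs β=12 → FL=W FR=W RL=S RR=S
t=19: phase=(22,22,10,10) vs β=12 → FL=W FR=W RL=S RR=S
t=42: phase=(21,21,9,9) vs β=12 → FL=W FR=W RL=S RR=S
t=44: phase=(23,23,11,11) vs β=12 → FL=W FR=W RL=S RR=S

t=8: FL=S FR=S RL=W RR=W
t=10: FL=W FR=W RL=S RR=S
t=18: FL=W FR=W RL=S RR=S
t=19: FL=W FR=W RL=S RR=S
t=42: FL=W FR=W RL=S RR=S
t=44: FL=W FR=W RL=S RR=S


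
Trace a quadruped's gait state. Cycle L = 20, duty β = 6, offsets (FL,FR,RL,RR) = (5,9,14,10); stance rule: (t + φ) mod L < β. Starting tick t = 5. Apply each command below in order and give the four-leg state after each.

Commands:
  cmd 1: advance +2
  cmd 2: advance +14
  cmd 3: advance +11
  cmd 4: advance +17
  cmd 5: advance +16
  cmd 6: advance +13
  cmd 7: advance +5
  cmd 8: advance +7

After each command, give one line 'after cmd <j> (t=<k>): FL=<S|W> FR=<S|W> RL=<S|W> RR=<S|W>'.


after cmd 1 (t=7): FL=W FR=W RL=S RR=W
after cmd 2 (t=21): FL=W FR=W RL=W RR=W
after cmd 3 (t=32): FL=W FR=S RL=W RR=S
after cmd 4 (t=49): FL=W FR=W RL=S RR=W
after cmd 5 (t=65): FL=W FR=W RL=W RR=W
after cmd 6 (t=78): FL=S FR=W RL=W RR=W
after cmd 7 (t=83): FL=W FR=W RL=W RR=W
after cmd 8 (t=90): FL=W FR=W RL=S RR=S

start t=5: FL=W FR=W RL=W RR=W
cmd 1: advance +2 → t=7, phase=(12,16,1,17) → FL=W FR=W RL=S RR=W
cmd 2: advance +14 → t=21, phase=(6,10,15,11) → FL=W FR=W RL=W RR=W
cmd 3: advance +11 → t=32, phase=(17,1,6,2) → FL=W FR=S RL=W RR=S
cmd 4: advance +17 → t=49, phase=(14,18,3,19) → FL=W FR=W RL=S RR=W
cmd 5: advance +16 → t=65, phase=(10,14,19,15) → FL=W FR=W RL=W RR=W
cmd 6: advance +13 → t=78, phase=(3,7,12,8) → FL=S FR=W RL=W RR=W
cmd 7: advance +5 → t=83, phase=(8,12,17,13) → FL=W FR=W RL=W RR=W
cmd 8: advance +7 → t=90, phase=(15,19,4,0) → FL=W FR=W RL=S RR=S


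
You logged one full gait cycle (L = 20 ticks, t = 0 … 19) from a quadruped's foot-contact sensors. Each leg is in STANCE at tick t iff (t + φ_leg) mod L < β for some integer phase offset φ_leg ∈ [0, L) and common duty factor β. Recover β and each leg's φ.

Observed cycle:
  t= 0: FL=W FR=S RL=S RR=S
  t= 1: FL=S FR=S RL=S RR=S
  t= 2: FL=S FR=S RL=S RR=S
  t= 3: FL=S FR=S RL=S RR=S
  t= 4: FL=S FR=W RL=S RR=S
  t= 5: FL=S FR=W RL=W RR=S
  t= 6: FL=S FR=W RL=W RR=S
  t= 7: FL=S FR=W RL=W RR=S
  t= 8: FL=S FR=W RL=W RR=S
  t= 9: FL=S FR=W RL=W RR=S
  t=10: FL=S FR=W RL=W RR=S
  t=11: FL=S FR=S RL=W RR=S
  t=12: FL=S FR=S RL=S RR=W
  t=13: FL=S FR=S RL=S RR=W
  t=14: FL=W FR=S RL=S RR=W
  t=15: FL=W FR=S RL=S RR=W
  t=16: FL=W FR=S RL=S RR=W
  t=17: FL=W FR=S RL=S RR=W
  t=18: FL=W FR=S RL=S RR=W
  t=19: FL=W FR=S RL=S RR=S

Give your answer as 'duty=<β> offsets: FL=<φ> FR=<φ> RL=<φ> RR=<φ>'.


duty β = stance ticks per leg = 13
FL: stance ticks = 13; W→S at t=1 → φ=19
FR: stance ticks = 13; W→S at t=11 → φ=9
RL: stance ticks = 13; W→S at t=12 → φ=8
RR: stance ticks = 13; W→S at t=19 → φ=1

duty=13 offsets: FL=19 FR=9 RL=8 RR=1


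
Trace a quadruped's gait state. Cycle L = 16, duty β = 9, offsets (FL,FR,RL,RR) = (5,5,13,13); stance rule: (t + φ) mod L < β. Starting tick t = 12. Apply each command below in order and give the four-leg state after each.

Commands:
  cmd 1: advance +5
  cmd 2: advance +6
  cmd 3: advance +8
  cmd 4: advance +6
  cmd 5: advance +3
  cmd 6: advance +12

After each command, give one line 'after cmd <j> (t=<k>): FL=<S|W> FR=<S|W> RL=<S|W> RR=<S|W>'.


after cmd 1 (t=17): FL=S FR=S RL=W RR=W
after cmd 2 (t=23): FL=W FR=W RL=S RR=S
after cmd 3 (t=31): FL=S FR=S RL=W RR=W
after cmd 4 (t=37): FL=W FR=W RL=S RR=S
after cmd 5 (t=40): FL=W FR=W RL=S RR=S
after cmd 6 (t=52): FL=W FR=W RL=S RR=S

start t=12: FL=S FR=S RL=W RR=W
cmd 1: advance +5 → t=17, phase=(6,6,14,14) → FL=S FR=S RL=W RR=W
cmd 2: advance +6 → t=23, phase=(12,12,4,4) → FL=W FR=W RL=S RR=S
cmd 3: advance +8 → t=31, phase=(4,4,12,12) → FL=S FR=S RL=W RR=W
cmd 4: advance +6 → t=37, phase=(10,10,2,2) → FL=W FR=W RL=S RR=S
cmd 5: advance +3 → t=40, phase=(13,13,5,5) → FL=W FR=W RL=S RR=S
cmd 6: advance +12 → t=52, phase=(9,9,1,1) → FL=W FR=W RL=S RR=S


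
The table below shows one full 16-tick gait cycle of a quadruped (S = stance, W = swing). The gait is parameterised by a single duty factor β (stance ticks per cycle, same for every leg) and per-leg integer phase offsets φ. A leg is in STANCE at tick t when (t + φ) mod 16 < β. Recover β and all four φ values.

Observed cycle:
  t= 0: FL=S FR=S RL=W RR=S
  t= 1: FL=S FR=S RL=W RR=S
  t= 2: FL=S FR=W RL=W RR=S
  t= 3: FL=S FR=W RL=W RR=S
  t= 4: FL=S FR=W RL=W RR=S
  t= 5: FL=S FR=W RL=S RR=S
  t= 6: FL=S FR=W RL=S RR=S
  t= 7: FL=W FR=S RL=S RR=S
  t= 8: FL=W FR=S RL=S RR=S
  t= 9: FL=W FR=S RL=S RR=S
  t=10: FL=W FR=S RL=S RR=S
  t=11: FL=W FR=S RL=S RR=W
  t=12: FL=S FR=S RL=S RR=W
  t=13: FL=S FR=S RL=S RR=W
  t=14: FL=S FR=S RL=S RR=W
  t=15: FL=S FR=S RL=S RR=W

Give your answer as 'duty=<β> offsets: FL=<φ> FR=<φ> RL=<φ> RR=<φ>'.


duty β = stance ticks per leg = 11
FL: stance ticks = 11; W→S at t=12 → φ=4
FR: stance ticks = 11; W→S at t=7 → φ=9
RL: stance ticks = 11; W→S at t=5 → φ=11
RR: stance ticks = 11; W→S at t=0 → φ=0

duty=11 offsets: FL=4 FR=9 RL=11 RR=0


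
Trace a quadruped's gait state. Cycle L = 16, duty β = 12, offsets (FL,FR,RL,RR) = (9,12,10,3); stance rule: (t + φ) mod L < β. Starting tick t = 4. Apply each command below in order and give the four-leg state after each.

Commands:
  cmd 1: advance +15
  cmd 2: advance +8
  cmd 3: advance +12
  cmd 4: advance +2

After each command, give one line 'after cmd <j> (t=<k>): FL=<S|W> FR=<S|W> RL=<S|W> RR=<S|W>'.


start t=4: FL=W FR=S RL=W RR=S
cmd 1: advance +15 → t=19, phase=(12,15,13,6) → FL=W FR=W RL=W RR=S
cmd 2: advance +8 → t=27, phase=(4,7,5,14) → FL=S FR=S RL=S RR=W
cmd 3: advance +12 → t=39, phase=(0,3,1,10) → FL=S FR=S RL=S RR=S
cmd 4: advance +2 → t=41, phase=(2,5,3,12) → FL=S FR=S RL=S RR=W

after cmd 1 (t=19): FL=W FR=W RL=W RR=S
after cmd 2 (t=27): FL=S FR=S RL=S RR=W
after cmd 3 (t=39): FL=S FR=S RL=S RR=S
after cmd 4 (t=41): FL=S FR=S RL=S RR=W


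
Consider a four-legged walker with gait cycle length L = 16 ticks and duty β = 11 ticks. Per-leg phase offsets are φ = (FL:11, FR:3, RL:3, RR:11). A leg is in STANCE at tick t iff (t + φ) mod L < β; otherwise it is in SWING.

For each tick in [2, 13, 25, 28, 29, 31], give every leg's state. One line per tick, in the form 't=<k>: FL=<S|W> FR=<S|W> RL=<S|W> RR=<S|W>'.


t=2: phase=(13,5,5,13) vs β=11 → FL=W FR=S RL=S RR=W
t=13: phase=(8,0,0,8) vs β=11 → FL=S FR=S RL=S RR=S
t=25: phase=(4,12,12,4) vs β=11 → FL=S FR=W RL=W RR=S
t=28: phase=(7,15,15,7) vs β=11 → FL=S FR=W RL=W RR=S
t=29: phase=(8,0,0,8) vs β=11 → FL=S FR=S RL=S RR=S
t=31: phase=(10,2,2,10) vs β=11 → FL=S FR=S RL=S RR=S

t=2: FL=W FR=S RL=S RR=W
t=13: FL=S FR=S RL=S RR=S
t=25: FL=S FR=W RL=W RR=S
t=28: FL=S FR=W RL=W RR=S
t=29: FL=S FR=S RL=S RR=S
t=31: FL=S FR=S RL=S RR=S


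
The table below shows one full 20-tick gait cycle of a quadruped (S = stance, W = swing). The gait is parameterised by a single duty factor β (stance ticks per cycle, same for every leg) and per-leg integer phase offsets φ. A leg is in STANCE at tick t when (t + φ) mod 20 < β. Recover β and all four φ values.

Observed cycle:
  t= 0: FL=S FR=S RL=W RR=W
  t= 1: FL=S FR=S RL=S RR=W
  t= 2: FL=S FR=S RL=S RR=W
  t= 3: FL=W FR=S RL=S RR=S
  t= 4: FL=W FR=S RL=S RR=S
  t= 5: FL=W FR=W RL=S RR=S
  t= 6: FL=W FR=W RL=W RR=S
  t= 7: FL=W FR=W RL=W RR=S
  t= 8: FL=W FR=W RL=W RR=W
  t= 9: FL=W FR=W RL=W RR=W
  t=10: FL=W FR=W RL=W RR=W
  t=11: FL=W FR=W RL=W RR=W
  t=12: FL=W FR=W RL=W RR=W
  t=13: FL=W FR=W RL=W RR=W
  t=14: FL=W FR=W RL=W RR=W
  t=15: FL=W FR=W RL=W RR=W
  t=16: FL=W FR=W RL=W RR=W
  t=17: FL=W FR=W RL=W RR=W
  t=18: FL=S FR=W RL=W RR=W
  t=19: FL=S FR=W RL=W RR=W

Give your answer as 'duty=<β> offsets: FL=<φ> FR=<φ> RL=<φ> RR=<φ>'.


duty β = stance ticks per leg = 5
FL: stance ticks = 5; W→S at t=18 → φ=2
FR: stance ticks = 5; W→S at t=0 → φ=0
RL: stance ticks = 5; W→S at t=1 → φ=19
RR: stance ticks = 5; W→S at t=3 → φ=17

duty=5 offsets: FL=2 FR=0 RL=19 RR=17


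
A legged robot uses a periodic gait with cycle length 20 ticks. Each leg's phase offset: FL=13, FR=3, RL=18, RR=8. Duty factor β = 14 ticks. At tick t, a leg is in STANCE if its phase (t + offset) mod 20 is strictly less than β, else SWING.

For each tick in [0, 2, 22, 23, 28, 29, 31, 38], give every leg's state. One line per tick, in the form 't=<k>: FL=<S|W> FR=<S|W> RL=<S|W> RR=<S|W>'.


t=0: FL=S FR=S RL=W RR=S
t=2: FL=W FR=S RL=S RR=S
t=22: FL=W FR=S RL=S RR=S
t=23: FL=W FR=S RL=S RR=S
t=28: FL=S FR=S RL=S RR=W
t=29: FL=S FR=S RL=S RR=W
t=31: FL=S FR=W RL=S RR=W
t=38: FL=S FR=S RL=W RR=S

t=0: phase=(13,3,18,8) vs β=14 → FL=S FR=S RL=W RR=S
t=2: phase=(15,5,0,10) vs β=14 → FL=W FR=S RL=S RR=S
t=22: phase=(15,5,0,10) vs β=14 → FL=W FR=S RL=S RR=S
t=23: phase=(16,6,1,11) vs β=14 → FL=W FR=S RL=S RR=S
t=28: phase=(1,11,6,16) vs β=14 → FL=S FR=S RL=S RR=W
t=29: phase=(2,12,7,17) vs β=14 → FL=S FR=S RL=S RR=W
t=31: phase=(4,14,9,19) vs β=14 → FL=S FR=W RL=S RR=W
t=38: phase=(11,1,16,6) vs β=14 → FL=S FR=S RL=W RR=S


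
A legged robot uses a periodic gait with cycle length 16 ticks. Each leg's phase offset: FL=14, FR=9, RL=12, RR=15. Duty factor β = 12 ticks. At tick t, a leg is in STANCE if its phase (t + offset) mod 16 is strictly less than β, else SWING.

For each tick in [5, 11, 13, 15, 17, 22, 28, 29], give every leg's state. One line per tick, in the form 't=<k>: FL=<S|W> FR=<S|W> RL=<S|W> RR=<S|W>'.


t=5: FL=S FR=W RL=S RR=S
t=11: FL=S FR=S RL=S RR=S
t=13: FL=S FR=S RL=S RR=W
t=15: FL=W FR=S RL=S RR=W
t=17: FL=W FR=S RL=W RR=S
t=22: FL=S FR=W RL=S RR=S
t=28: FL=S FR=S RL=S RR=S
t=29: FL=S FR=S RL=S RR=W

t=5: phase=(3,14,1,4) vs β=12 → FL=S FR=W RL=S RR=S
t=11: phase=(9,4,7,10) vs β=12 → FL=S FR=S RL=S RR=S
t=13: phase=(11,6,9,12) vs β=12 → FL=S FR=S RL=S RR=W
t=15: phase=(13,8,11,14) vs β=12 → FL=W FR=S RL=S RR=W
t=17: phase=(15,10,13,0) vs β=12 → FL=W FR=S RL=W RR=S
t=22: phase=(4,15,2,5) vs β=12 → FL=S FR=W RL=S RR=S
t=28: phase=(10,5,8,11) vs β=12 → FL=S FR=S RL=S RR=S
t=29: phase=(11,6,9,12) vs β=12 → FL=S FR=S RL=S RR=W


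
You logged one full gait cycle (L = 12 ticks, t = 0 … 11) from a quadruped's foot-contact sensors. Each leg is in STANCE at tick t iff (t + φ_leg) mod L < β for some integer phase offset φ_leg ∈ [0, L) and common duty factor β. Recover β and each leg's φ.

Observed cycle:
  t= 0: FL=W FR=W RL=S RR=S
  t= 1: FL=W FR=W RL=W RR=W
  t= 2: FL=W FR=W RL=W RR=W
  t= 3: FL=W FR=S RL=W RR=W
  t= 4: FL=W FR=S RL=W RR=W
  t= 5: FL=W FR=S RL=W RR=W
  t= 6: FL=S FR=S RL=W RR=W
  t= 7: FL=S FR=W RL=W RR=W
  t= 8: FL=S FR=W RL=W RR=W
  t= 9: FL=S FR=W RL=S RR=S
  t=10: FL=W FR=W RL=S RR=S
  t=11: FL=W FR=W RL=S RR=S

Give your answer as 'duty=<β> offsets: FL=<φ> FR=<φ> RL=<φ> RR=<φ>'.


duty β = stance ticks per leg = 4
FL: stance ticks = 4; W→S at t=6 → φ=6
FR: stance ticks = 4; W→S at t=3 → φ=9
RL: stance ticks = 4; W→S at t=9 → φ=3
RR: stance ticks = 4; W→S at t=9 → φ=3

duty=4 offsets: FL=6 FR=9 RL=3 RR=3


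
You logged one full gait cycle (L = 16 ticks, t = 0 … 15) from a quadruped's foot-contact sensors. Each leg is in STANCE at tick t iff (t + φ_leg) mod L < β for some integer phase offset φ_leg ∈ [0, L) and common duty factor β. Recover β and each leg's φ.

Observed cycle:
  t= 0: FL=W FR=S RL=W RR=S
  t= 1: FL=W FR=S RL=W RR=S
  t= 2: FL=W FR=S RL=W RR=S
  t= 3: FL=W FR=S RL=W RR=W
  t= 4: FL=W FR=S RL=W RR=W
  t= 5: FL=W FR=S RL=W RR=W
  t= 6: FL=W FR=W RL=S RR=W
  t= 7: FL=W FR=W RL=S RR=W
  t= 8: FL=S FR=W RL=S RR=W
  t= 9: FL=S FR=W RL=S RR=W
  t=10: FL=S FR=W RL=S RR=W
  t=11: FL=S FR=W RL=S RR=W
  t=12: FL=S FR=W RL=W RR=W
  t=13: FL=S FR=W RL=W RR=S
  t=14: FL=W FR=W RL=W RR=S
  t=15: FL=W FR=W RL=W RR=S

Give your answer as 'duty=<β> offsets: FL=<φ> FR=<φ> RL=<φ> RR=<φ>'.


duty β = stance ticks per leg = 6
FL: stance ticks = 6; W→S at t=8 → φ=8
FR: stance ticks = 6; W→S at t=0 → φ=0
RL: stance ticks = 6; W→S at t=6 → φ=10
RR: stance ticks = 6; W→S at t=13 → φ=3

duty=6 offsets: FL=8 FR=0 RL=10 RR=3


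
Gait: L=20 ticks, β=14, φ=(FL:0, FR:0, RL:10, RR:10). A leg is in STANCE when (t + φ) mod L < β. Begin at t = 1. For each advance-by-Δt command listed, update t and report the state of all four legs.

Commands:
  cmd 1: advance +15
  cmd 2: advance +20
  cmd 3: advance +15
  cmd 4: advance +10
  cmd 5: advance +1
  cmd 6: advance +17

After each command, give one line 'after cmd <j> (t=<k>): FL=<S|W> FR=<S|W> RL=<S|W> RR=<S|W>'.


after cmd 1 (t=16): FL=W FR=W RL=S RR=S
after cmd 2 (t=36): FL=W FR=W RL=S RR=S
after cmd 3 (t=51): FL=S FR=S RL=S RR=S
after cmd 4 (t=61): FL=S FR=S RL=S RR=S
after cmd 5 (t=62): FL=S FR=S RL=S RR=S
after cmd 6 (t=79): FL=W FR=W RL=S RR=S

start t=1: FL=S FR=S RL=S RR=S
cmd 1: advance +15 → t=16, phase=(16,16,6,6) → FL=W FR=W RL=S RR=S
cmd 2: advance +20 → t=36, phase=(16,16,6,6) → FL=W FR=W RL=S RR=S
cmd 3: advance +15 → t=51, phase=(11,11,1,1) → FL=S FR=S RL=S RR=S
cmd 4: advance +10 → t=61, phase=(1,1,11,11) → FL=S FR=S RL=S RR=S
cmd 5: advance +1 → t=62, phase=(2,2,12,12) → FL=S FR=S RL=S RR=S
cmd 6: advance +17 → t=79, phase=(19,19,9,9) → FL=W FR=W RL=S RR=S


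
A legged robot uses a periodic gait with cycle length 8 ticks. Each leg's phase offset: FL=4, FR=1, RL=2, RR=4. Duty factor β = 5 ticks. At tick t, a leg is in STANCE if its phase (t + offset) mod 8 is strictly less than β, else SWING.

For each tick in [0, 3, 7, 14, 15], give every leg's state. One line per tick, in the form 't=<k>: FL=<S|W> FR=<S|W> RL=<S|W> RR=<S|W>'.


t=0: FL=S FR=S RL=S RR=S
t=3: FL=W FR=S RL=W RR=W
t=7: FL=S FR=S RL=S RR=S
t=14: FL=S FR=W RL=S RR=S
t=15: FL=S FR=S RL=S RR=S

t=0: phase=(4,1,2,4) vs β=5 → FL=S FR=S RL=S RR=S
t=3: phase=(7,4,5,7) vs β=5 → FL=W FR=S RL=W RR=W
t=7: phase=(3,0,1,3) vs β=5 → FL=S FR=S RL=S RR=S
t=14: phase=(2,7,0,2) vs β=5 → FL=S FR=W RL=S RR=S
t=15: phase=(3,0,1,3) vs β=5 → FL=S FR=S RL=S RR=S


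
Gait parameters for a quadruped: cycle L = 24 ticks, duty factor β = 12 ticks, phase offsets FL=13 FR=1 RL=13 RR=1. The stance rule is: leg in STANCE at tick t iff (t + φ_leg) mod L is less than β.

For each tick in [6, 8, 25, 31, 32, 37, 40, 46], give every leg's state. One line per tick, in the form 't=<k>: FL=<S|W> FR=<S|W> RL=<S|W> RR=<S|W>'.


t=6: FL=W FR=S RL=W RR=S
t=8: FL=W FR=S RL=W RR=S
t=25: FL=W FR=S RL=W RR=S
t=31: FL=W FR=S RL=W RR=S
t=32: FL=W FR=S RL=W RR=S
t=37: FL=S FR=W RL=S RR=W
t=40: FL=S FR=W RL=S RR=W
t=46: FL=S FR=W RL=S RR=W

t=6: phase=(19,7,19,7) vs β=12 → FL=W FR=S RL=W RR=S
t=8: phase=(21,9,21,9) vs β=12 → FL=W FR=S RL=W RR=S
t=25: phase=(14,2,14,2) vs β=12 → FL=W FR=S RL=W RR=S
t=31: phase=(20,8,20,8) vs β=12 → FL=W FR=S RL=W RR=S
t=32: phase=(21,9,21,9) vs β=12 → FL=W FR=S RL=W RR=S
t=37: phase=(2,14,2,14) vs β=12 → FL=S FR=W RL=S RR=W
t=40: phase=(5,17,5,17) vs β=12 → FL=S FR=W RL=S RR=W
t=46: phase=(11,23,11,23) vs β=12 → FL=S FR=W RL=S RR=W


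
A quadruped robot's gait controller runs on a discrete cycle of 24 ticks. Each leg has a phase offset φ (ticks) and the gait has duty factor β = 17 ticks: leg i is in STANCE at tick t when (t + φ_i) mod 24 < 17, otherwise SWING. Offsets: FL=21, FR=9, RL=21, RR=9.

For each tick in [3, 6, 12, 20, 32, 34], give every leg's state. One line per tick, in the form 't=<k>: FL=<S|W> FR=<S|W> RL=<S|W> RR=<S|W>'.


t=3: FL=S FR=S RL=S RR=S
t=6: FL=S FR=S RL=S RR=S
t=12: FL=S FR=W RL=S RR=W
t=20: FL=W FR=S RL=W RR=S
t=32: FL=S FR=W RL=S RR=W
t=34: FL=S FR=W RL=S RR=W

t=3: phase=(0,12,0,12) vs β=17 → FL=S FR=S RL=S RR=S
t=6: phase=(3,15,3,15) vs β=17 → FL=S FR=S RL=S RR=S
t=12: phase=(9,21,9,21) vs β=17 → FL=S FR=W RL=S RR=W
t=20: phase=(17,5,17,5) vs β=17 → FL=W FR=S RL=W RR=S
t=32: phase=(5,17,5,17) vs β=17 → FL=S FR=W RL=S RR=W
t=34: phase=(7,19,7,19) vs β=17 → FL=S FR=W RL=S RR=W


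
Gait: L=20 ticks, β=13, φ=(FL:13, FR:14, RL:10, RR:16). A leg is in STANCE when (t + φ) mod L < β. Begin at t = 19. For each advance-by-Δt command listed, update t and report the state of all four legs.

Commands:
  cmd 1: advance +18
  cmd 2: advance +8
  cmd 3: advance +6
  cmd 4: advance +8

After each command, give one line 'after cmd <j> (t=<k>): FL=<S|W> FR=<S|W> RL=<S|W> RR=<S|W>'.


start t=19: FL=S FR=W RL=S RR=W
cmd 1: advance +18 → t=37, phase=(10,11,7,13) → FL=S FR=S RL=S RR=W
cmd 2: advance +8 → t=45, phase=(18,19,15,1) → FL=W FR=W RL=W RR=S
cmd 3: advance +6 → t=51, phase=(4,5,1,7) → FL=S FR=S RL=S RR=S
cmd 4: advance +8 → t=59, phase=(12,13,9,15) → FL=S FR=W RL=S RR=W

after cmd 1 (t=37): FL=S FR=S RL=S RR=W
after cmd 2 (t=45): FL=W FR=W RL=W RR=S
after cmd 3 (t=51): FL=S FR=S RL=S RR=S
after cmd 4 (t=59): FL=S FR=W RL=S RR=W


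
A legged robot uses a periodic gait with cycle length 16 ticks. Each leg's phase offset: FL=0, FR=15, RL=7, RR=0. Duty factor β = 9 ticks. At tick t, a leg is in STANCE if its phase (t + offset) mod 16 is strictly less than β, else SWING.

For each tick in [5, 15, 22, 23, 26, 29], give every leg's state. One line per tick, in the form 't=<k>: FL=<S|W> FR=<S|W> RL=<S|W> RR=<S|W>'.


t=5: FL=S FR=S RL=W RR=S
t=15: FL=W FR=W RL=S RR=W
t=22: FL=S FR=S RL=W RR=S
t=23: FL=S FR=S RL=W RR=S
t=26: FL=W FR=W RL=S RR=W
t=29: FL=W FR=W RL=S RR=W

t=5: phase=(5,4,12,5) vs β=9 → FL=S FR=S RL=W RR=S
t=15: phase=(15,14,6,15) vs β=9 → FL=W FR=W RL=S RR=W
t=22: phase=(6,5,13,6) vs β=9 → FL=S FR=S RL=W RR=S
t=23: phase=(7,6,14,7) vs β=9 → FL=S FR=S RL=W RR=S
t=26: phase=(10,9,1,10) vs β=9 → FL=W FR=W RL=S RR=W
t=29: phase=(13,12,4,13) vs β=9 → FL=W FR=W RL=S RR=W


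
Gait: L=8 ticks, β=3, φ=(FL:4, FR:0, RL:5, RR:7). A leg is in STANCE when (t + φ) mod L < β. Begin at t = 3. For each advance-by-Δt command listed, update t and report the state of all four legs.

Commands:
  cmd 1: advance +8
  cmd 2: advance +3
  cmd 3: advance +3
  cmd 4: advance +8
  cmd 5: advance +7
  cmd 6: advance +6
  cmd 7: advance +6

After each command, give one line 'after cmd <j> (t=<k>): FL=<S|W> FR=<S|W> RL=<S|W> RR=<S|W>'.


start t=3: FL=W FR=W RL=S RR=S
cmd 1: advance +8 → t=11, phase=(7,3,0,2) → FL=W FR=W RL=S RR=S
cmd 2: advance +3 → t=14, phase=(2,6,3,5) → FL=S FR=W RL=W RR=W
cmd 3: advance +3 → t=17, phase=(5,1,6,0) → FL=W FR=S RL=W RR=S
cmd 4: advance +8 → t=25, phase=(5,1,6,0) → FL=W FR=S RL=W RR=S
cmd 5: advance +7 → t=32, phase=(4,0,5,7) → FL=W FR=S RL=W RR=W
cmd 6: advance +6 → t=38, phase=(2,6,3,5) → FL=S FR=W RL=W RR=W
cmd 7: advance +6 → t=44, phase=(0,4,1,3) → FL=S FR=W RL=S RR=W

after cmd 1 (t=11): FL=W FR=W RL=S RR=S
after cmd 2 (t=14): FL=S FR=W RL=W RR=W
after cmd 3 (t=17): FL=W FR=S RL=W RR=S
after cmd 4 (t=25): FL=W FR=S RL=W RR=S
after cmd 5 (t=32): FL=W FR=S RL=W RR=W
after cmd 6 (t=38): FL=S FR=W RL=W RR=W
after cmd 7 (t=44): FL=S FR=W RL=S RR=W


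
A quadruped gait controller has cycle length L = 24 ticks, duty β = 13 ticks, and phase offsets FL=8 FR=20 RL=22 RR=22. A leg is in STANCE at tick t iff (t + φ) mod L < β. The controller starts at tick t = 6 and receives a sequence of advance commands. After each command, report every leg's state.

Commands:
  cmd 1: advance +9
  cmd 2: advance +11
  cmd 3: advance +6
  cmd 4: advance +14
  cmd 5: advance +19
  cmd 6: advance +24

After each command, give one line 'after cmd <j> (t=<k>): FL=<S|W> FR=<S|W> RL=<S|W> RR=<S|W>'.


after cmd 1 (t=15): FL=W FR=S RL=W RR=W
after cmd 2 (t=26): FL=S FR=W RL=S RR=S
after cmd 3 (t=32): FL=W FR=S RL=S RR=S
after cmd 4 (t=46): FL=S FR=W RL=W RR=W
after cmd 5 (t=65): FL=S FR=W RL=W RR=W
after cmd 6 (t=89): FL=S FR=W RL=W RR=W

start t=6: FL=W FR=S RL=S RR=S
cmd 1: advance +9 → t=15, phase=(23,11,13,13) → FL=W FR=S RL=W RR=W
cmd 2: advance +11 → t=26, phase=(10,22,0,0) → FL=S FR=W RL=S RR=S
cmd 3: advance +6 → t=32, phase=(16,4,6,6) → FL=W FR=S RL=S RR=S
cmd 4: advance +14 → t=46, phase=(6,18,20,20) → FL=S FR=W RL=W RR=W
cmd 5: advance +19 → t=65, phase=(1,13,15,15) → FL=S FR=W RL=W RR=W
cmd 6: advance +24 → t=89, phase=(1,13,15,15) → FL=S FR=W RL=W RR=W


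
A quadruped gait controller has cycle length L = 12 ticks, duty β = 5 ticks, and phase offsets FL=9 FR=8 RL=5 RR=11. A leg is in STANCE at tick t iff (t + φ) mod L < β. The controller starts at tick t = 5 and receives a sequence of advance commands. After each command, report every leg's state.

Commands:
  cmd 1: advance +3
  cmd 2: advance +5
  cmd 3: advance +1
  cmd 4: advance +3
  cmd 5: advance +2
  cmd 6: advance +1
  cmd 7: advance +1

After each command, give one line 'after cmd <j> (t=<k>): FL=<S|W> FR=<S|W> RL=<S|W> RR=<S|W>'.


start t=5: FL=S FR=S RL=W RR=S
cmd 1: advance +3 → t=8, phase=(5,4,1,7) → FL=W FR=S RL=S RR=W
cmd 2: advance +5 → t=13, phase=(10,9,6,0) → FL=W FR=W RL=W RR=S
cmd 3: advance +1 → t=14, phase=(11,10,7,1) → FL=W FR=W RL=W RR=S
cmd 4: advance +3 → t=17, phase=(2,1,10,4) → FL=S FR=S RL=W RR=S
cmd 5: advance +2 → t=19, phase=(4,3,0,6) → FL=S FR=S RL=S RR=W
cmd 6: advance +1 → t=20, phase=(5,4,1,7) → FL=W FR=S RL=S RR=W
cmd 7: advance +1 → t=21, phase=(6,5,2,8) → FL=W FR=W RL=S RR=W

after cmd 1 (t=8): FL=W FR=S RL=S RR=W
after cmd 2 (t=13): FL=W FR=W RL=W RR=S
after cmd 3 (t=14): FL=W FR=W RL=W RR=S
after cmd 4 (t=17): FL=S FR=S RL=W RR=S
after cmd 5 (t=19): FL=S FR=S RL=S RR=W
after cmd 6 (t=20): FL=W FR=S RL=S RR=W
after cmd 7 (t=21): FL=W FR=W RL=S RR=W


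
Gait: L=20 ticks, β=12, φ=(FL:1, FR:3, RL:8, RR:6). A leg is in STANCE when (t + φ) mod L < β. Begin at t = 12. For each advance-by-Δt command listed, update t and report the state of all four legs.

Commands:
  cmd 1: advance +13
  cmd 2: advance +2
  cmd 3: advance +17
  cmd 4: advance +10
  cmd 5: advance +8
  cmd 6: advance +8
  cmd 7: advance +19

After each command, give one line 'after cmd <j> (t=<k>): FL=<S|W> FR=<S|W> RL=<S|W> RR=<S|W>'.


after cmd 1 (t=25): FL=S FR=S RL=W RR=S
after cmd 2 (t=27): FL=S FR=S RL=W RR=W
after cmd 3 (t=44): FL=S FR=S RL=W RR=S
after cmd 4 (t=54): FL=W FR=W RL=S RR=S
after cmd 5 (t=62): FL=S FR=S RL=S RR=S
after cmd 6 (t=70): FL=S FR=W RL=W RR=W
after cmd 7 (t=89): FL=S FR=W RL=W RR=W

start t=12: FL=W FR=W RL=S RR=W
cmd 1: advance +13 → t=25, phase=(6,8,13,11) → FL=S FR=S RL=W RR=S
cmd 2: advance +2 → t=27, phase=(8,10,15,13) → FL=S FR=S RL=W RR=W
cmd 3: advance +17 → t=44, phase=(5,7,12,10) → FL=S FR=S RL=W RR=S
cmd 4: advance +10 → t=54, phase=(15,17,2,0) → FL=W FR=W RL=S RR=S
cmd 5: advance +8 → t=62, phase=(3,5,10,8) → FL=S FR=S RL=S RR=S
cmd 6: advance +8 → t=70, phase=(11,13,18,16) → FL=S FR=W RL=W RR=W
cmd 7: advance +19 → t=89, phase=(10,12,17,15) → FL=S FR=W RL=W RR=W


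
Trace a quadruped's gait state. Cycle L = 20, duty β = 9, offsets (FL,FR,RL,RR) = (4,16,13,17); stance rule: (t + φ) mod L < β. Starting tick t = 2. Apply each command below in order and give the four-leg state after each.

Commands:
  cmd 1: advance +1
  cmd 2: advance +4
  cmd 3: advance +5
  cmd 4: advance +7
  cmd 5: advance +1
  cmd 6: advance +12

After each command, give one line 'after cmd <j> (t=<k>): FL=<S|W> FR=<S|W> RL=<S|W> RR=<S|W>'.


start t=2: FL=S FR=W RL=W RR=W
cmd 1: advance +1 → t=3, phase=(7,19,16,0) → FL=S FR=W RL=W RR=S
cmd 2: advance +4 → t=7, phase=(11,3,0,4) → FL=W FR=S RL=S RR=S
cmd 3: advance +5 → t=12, phase=(16,8,5,9) → FL=W FR=S RL=S RR=W
cmd 4: advance +7 → t=19, phase=(3,15,12,16) → FL=S FR=W RL=W RR=W
cmd 5: advance +1 → t=20, phase=(4,16,13,17) → FL=S FR=W RL=W RR=W
cmd 6: advance +12 → t=32, phase=(16,8,5,9) → FL=W FR=S RL=S RR=W

after cmd 1 (t=3): FL=S FR=W RL=W RR=S
after cmd 2 (t=7): FL=W FR=S RL=S RR=S
after cmd 3 (t=12): FL=W FR=S RL=S RR=W
after cmd 4 (t=19): FL=S FR=W RL=W RR=W
after cmd 5 (t=20): FL=S FR=W RL=W RR=W
after cmd 6 (t=32): FL=W FR=S RL=S RR=W


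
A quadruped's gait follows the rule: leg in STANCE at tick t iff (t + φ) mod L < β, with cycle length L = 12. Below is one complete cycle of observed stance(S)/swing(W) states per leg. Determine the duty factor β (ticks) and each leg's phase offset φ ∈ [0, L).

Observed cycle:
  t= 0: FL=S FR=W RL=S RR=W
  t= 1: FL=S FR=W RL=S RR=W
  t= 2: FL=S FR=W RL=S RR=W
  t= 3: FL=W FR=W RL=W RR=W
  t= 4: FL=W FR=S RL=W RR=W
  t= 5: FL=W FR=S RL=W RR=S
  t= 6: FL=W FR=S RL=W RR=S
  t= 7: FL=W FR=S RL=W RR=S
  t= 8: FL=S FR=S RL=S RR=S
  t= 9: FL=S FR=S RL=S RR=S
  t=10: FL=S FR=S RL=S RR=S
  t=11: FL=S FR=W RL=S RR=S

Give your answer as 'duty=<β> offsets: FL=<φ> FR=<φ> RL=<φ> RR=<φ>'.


duty=7 offsets: FL=4 FR=8 RL=4 RR=7

duty β = stance ticks per leg = 7
FL: stance ticks = 7; W→S at t=8 → φ=4
FR: stance ticks = 7; W→S at t=4 → φ=8
RL: stance ticks = 7; W→S at t=8 → φ=4
RR: stance ticks = 7; W→S at t=5 → φ=7


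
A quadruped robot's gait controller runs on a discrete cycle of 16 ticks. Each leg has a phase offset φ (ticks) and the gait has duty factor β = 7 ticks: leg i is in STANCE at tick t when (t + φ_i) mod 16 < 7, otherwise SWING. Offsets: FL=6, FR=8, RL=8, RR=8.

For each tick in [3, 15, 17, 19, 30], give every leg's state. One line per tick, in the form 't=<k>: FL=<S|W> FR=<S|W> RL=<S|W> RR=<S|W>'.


t=3: phase=(9,11,11,11) vs β=7 → FL=W FR=W RL=W RR=W
t=15: phase=(5,7,7,7) vs β=7 → FL=S FR=W RL=W RR=W
t=17: phase=(7,9,9,9) vs β=7 → FL=W FR=W RL=W RR=W
t=19: phase=(9,11,11,11) vs β=7 → FL=W FR=W RL=W RR=W
t=30: phase=(4,6,6,6) vs β=7 → FL=S FR=S RL=S RR=S

t=3: FL=W FR=W RL=W RR=W
t=15: FL=S FR=W RL=W RR=W
t=17: FL=W FR=W RL=W RR=W
t=19: FL=W FR=W RL=W RR=W
t=30: FL=S FR=S RL=S RR=S


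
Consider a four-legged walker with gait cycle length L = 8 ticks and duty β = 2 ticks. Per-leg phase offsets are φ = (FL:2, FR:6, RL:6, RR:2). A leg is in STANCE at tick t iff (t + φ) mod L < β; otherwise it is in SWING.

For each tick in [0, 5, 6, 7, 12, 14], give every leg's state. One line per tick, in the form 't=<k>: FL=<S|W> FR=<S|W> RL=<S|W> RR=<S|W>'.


t=0: FL=W FR=W RL=W RR=W
t=5: FL=W FR=W RL=W RR=W
t=6: FL=S FR=W RL=W RR=S
t=7: FL=S FR=W RL=W RR=S
t=12: FL=W FR=W RL=W RR=W
t=14: FL=S FR=W RL=W RR=S

t=0: phase=(2,6,6,2) vs β=2 → FL=W FR=W RL=W RR=W
t=5: phase=(7,3,3,7) vs β=2 → FL=W FR=W RL=W RR=W
t=6: phase=(0,4,4,0) vs β=2 → FL=S FR=W RL=W RR=S
t=7: phase=(1,5,5,1) vs β=2 → FL=S FR=W RL=W RR=S
t=12: phase=(6,2,2,6) vs β=2 → FL=W FR=W RL=W RR=W
t=14: phase=(0,4,4,0) vs β=2 → FL=S FR=W RL=W RR=S


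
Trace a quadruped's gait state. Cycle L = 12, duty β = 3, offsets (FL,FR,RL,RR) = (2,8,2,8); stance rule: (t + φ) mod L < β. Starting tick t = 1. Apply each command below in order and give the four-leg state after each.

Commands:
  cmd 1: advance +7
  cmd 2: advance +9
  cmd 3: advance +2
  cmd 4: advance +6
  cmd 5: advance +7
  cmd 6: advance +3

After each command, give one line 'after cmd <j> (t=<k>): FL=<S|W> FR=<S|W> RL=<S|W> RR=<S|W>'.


start t=1: FL=W FR=W RL=W RR=W
cmd 1: advance +7 → t=8, phase=(10,4,10,4) → FL=W FR=W RL=W RR=W
cmd 2: advance +9 → t=17, phase=(7,1,7,1) → FL=W FR=S RL=W RR=S
cmd 3: advance +2 → t=19, phase=(9,3,9,3) → FL=W FR=W RL=W RR=W
cmd 4: advance +6 → t=25, phase=(3,9,3,9) → FL=W FR=W RL=W RR=W
cmd 5: advance +7 → t=32, phase=(10,4,10,4) → FL=W FR=W RL=W RR=W
cmd 6: advance +3 → t=35, phase=(1,7,1,7) → FL=S FR=W RL=S RR=W

after cmd 1 (t=8): FL=W FR=W RL=W RR=W
after cmd 2 (t=17): FL=W FR=S RL=W RR=S
after cmd 3 (t=19): FL=W FR=W RL=W RR=W
after cmd 4 (t=25): FL=W FR=W RL=W RR=W
after cmd 5 (t=32): FL=W FR=W RL=W RR=W
after cmd 6 (t=35): FL=S FR=W RL=S RR=W


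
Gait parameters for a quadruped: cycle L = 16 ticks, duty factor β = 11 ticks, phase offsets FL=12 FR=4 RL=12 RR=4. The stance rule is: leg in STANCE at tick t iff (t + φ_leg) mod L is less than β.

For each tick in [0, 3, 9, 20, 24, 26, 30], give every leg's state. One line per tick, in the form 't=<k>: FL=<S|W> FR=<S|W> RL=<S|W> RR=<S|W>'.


t=0: phase=(12,4,12,4) vs β=11 → FL=W FR=S RL=W RR=S
t=3: phase=(15,7,15,7) vs β=11 → FL=W FR=S RL=W RR=S
t=9: phase=(5,13,5,13) vs β=11 → FL=S FR=W RL=S RR=W
t=20: phase=(0,8,0,8) vs β=11 → FL=S FR=S RL=S RR=S
t=24: phase=(4,12,4,12) vs β=11 → FL=S FR=W RL=S RR=W
t=26: phase=(6,14,6,14) vs β=11 → FL=S FR=W RL=S RR=W
t=30: phase=(10,2,10,2) vs β=11 → FL=S FR=S RL=S RR=S

t=0: FL=W FR=S RL=W RR=S
t=3: FL=W FR=S RL=W RR=S
t=9: FL=S FR=W RL=S RR=W
t=20: FL=S FR=S RL=S RR=S
t=24: FL=S FR=W RL=S RR=W
t=26: FL=S FR=W RL=S RR=W
t=30: FL=S FR=S RL=S RR=S


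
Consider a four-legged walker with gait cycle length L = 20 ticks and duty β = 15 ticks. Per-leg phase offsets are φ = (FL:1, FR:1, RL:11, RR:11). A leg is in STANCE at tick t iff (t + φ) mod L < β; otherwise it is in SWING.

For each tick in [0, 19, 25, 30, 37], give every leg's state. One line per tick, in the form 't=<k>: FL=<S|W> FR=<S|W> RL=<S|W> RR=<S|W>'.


t=0: FL=S FR=S RL=S RR=S
t=19: FL=S FR=S RL=S RR=S
t=25: FL=S FR=S RL=W RR=W
t=30: FL=S FR=S RL=S RR=S
t=37: FL=W FR=W RL=S RR=S

t=0: phase=(1,1,11,11) vs β=15 → FL=S FR=S RL=S RR=S
t=19: phase=(0,0,10,10) vs β=15 → FL=S FR=S RL=S RR=S
t=25: phase=(6,6,16,16) vs β=15 → FL=S FR=S RL=W RR=W
t=30: phase=(11,11,1,1) vs β=15 → FL=S FR=S RL=S RR=S
t=37: phase=(18,18,8,8) vs β=15 → FL=W FR=W RL=S RR=S


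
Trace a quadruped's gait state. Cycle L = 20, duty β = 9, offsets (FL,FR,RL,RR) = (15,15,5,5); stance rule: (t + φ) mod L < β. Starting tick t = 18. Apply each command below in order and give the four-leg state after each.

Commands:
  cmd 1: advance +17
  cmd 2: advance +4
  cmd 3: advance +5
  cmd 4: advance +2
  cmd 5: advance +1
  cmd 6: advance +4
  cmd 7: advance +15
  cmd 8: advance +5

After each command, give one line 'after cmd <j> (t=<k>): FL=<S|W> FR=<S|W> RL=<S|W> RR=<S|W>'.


start t=18: FL=W FR=W RL=S RR=S
cmd 1: advance +17 → t=35, phase=(10,10,0,0) → FL=W FR=W RL=S RR=S
cmd 2: advance +4 → t=39, phase=(14,14,4,4) → FL=W FR=W RL=S RR=S
cmd 3: advance +5 → t=44, phase=(19,19,9,9) → FL=W FR=W RL=W RR=W
cmd 4: advance +2 → t=46, phase=(1,1,11,11) → FL=S FR=S RL=W RR=W
cmd 5: advance +1 → t=47, phase=(2,2,12,12) → FL=S FR=S RL=W RR=W
cmd 6: advance +4 → t=51, phase=(6,6,16,16) → FL=S FR=S RL=W RR=W
cmd 7: advance +15 → t=66, phase=(1,1,11,11) → FL=S FR=S RL=W RR=W
cmd 8: advance +5 → t=71, phase=(6,6,16,16) → FL=S FR=S RL=W RR=W

after cmd 1 (t=35): FL=W FR=W RL=S RR=S
after cmd 2 (t=39): FL=W FR=W RL=S RR=S
after cmd 3 (t=44): FL=W FR=W RL=W RR=W
after cmd 4 (t=46): FL=S FR=S RL=W RR=W
after cmd 5 (t=47): FL=S FR=S RL=W RR=W
after cmd 6 (t=51): FL=S FR=S RL=W RR=W
after cmd 7 (t=66): FL=S FR=S RL=W RR=W
after cmd 8 (t=71): FL=S FR=S RL=W RR=W


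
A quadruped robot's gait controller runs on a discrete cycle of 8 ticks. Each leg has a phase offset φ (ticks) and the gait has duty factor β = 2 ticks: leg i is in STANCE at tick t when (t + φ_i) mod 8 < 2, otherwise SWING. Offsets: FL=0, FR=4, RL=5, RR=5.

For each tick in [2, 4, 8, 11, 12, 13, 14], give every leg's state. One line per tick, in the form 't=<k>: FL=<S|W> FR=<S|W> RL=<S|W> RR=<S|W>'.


t=2: phase=(2,6,7,7) vs β=2 → FL=W FR=W RL=W RR=W
t=4: phase=(4,0,1,1) vs β=2 → FL=W FR=S RL=S RR=S
t=8: phase=(0,4,5,5) vs β=2 → FL=S FR=W RL=W RR=W
t=11: phase=(3,7,0,0) vs β=2 → FL=W FR=W RL=S RR=S
t=12: phase=(4,0,1,1) vs β=2 → FL=W FR=S RL=S RR=S
t=13: phase=(5,1,2,2) vs β=2 → FL=W FR=S RL=W RR=W
t=14: phase=(6,2,3,3) vs β=2 → FL=W FR=W RL=W RR=W

t=2: FL=W FR=W RL=W RR=W
t=4: FL=W FR=S RL=S RR=S
t=8: FL=S FR=W RL=W RR=W
t=11: FL=W FR=W RL=S RR=S
t=12: FL=W FR=S RL=S RR=S
t=13: FL=W FR=S RL=W RR=W
t=14: FL=W FR=W RL=W RR=W
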